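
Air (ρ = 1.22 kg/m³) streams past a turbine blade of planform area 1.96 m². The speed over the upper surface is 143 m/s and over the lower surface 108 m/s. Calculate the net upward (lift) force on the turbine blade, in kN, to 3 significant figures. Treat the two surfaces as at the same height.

F ≈ 10.5 kN

From P + ½ρv² = const at equal height, P_low − P_up = ½ρ(v_up² − v_low²).
ΔP = ½·1.22·(143² − 108²) = 5360 Pa.
Lift = ΔP · A = 5360 × 1.96 = 10500 N.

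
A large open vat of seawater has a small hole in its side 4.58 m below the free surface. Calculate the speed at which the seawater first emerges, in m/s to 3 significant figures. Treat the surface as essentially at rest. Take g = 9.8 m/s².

Torricelli's result v = √(2gh) gives v = √(2·9.8·4.58) = 9.47 m/s.

v = 9.47 m/s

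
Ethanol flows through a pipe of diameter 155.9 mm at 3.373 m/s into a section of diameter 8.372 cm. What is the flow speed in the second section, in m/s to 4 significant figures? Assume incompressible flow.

v₂ = 11.70 m/s

By continuity, v₂ = v₁·A₁/A₂ = 3.373·(190.9/55.05) = 11.70 m/s.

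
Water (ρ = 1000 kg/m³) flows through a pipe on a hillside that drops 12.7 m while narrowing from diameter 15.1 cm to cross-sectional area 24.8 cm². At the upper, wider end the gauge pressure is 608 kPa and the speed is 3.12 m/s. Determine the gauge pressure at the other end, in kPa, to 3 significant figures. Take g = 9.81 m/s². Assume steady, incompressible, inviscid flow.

Mass conservation (A₁v₁ = A₂v₂) gives v₂ = 3.12 × 179/24.8 = 22.5 m/s.
Applying Bernoulli between the two ends and solving for P₂: P₂ = P₁ + ½ρ(v₁² − v₂²) − ρgΔh.
P₂ = 608000 + ½·1000·(3.12² − 22.5²) − 1000·9.81·(−12.7) = 608000 + (-249000) − (-125000) = 484000 Pa.

P₂ ≈ 484 kPa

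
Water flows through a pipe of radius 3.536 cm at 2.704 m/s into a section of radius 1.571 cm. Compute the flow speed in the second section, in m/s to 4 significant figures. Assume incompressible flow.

v₂ = 13.70 m/s

The volume flow rate is constant, so v₂ = (A₁/A₂)v₁ = (39.28/7.754)·2.704 = 13.70 m/s.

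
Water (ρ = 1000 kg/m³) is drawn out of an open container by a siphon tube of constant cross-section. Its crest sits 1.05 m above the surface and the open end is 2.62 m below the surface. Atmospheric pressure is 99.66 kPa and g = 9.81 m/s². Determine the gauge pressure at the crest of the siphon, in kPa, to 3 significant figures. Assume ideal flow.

P_gauge ≈ -36.0 kPa

The outlet speed comes from Torricelli: v = √(2g·2.62) = 7.17 m/s.
Continuity keeps v the same throughout the tube; from surface to crest, P_atm + 0 = P_top + ½ρv² + ρg·h_top.
P_top = 99660 − ½·1000·7.17² − 1000·9.81·1.05 = 63700 Pa. So P_gauge = P_top − P_atm = -36000 Pa.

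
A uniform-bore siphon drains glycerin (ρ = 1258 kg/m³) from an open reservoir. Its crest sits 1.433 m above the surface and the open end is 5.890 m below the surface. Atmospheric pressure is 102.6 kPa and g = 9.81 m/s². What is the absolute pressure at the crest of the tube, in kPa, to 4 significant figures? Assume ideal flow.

P_top ≈ 12.23 kPa

Bernoulli surface→outlet gives ½v² = g·h_out, so v = √(2·9.81·5.890) = 10.75 m/s.
The bore is uniform, so the speed at the crest is the same v. Bernoulli surface→crest: P_atm = P_top + ½ρv² + ρg·h_top.
P_top = 102600 − ½·1258·10.75² − 1258·9.81·1.433 = 12230 Pa.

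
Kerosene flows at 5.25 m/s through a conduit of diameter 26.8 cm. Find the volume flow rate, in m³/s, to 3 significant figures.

Q ≈ 0.296 m³/s

Q = A·v = 0.0564 m² × 5.25 m/s = 0.296 m³/s.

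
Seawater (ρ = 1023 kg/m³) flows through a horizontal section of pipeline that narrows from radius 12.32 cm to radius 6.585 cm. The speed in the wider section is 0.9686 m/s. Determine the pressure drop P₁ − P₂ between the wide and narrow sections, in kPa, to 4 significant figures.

5.400 kPa

By continuity, v₂ = v₁·A₁/A₂ = 0.9686·(476.8/136.2) = 3.390 m/s.
The pipe is horizontal, so Bernoulli reduces to P₁ + ½ρv₁² = P₂ + ½ρv₂².
P₁ − P₂ = ½·1023·(3.390² − 0.9686²) = ½·1023·10.56 = 5400 Pa.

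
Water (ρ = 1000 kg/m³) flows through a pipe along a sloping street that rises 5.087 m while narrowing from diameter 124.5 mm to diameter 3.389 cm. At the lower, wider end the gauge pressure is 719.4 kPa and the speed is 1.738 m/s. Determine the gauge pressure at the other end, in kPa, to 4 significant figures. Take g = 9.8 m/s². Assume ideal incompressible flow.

The volume flow rate is constant, so v₂ = (A₁/A₂)v₁ = (121.7/9.021)·1.738 = 23.46 m/s.
Applying Bernoulli between the two ends and solving for P₂: P₂ = P₁ + ½ρ(v₁² − v₂²) − ρgΔh.
P₂ = 719400 + ½·1000·(1.738² − 23.46²) − 1000·9.8·(+5.087) = 719400 + (-273600) − (49850) = 396000 Pa.

396.0 kPa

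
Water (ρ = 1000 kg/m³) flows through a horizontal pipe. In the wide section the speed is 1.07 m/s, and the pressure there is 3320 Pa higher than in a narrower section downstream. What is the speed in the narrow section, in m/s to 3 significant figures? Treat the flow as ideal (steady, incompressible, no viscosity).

Horizontal Bernoulli: P₁ + ½ρv₁² = P₂ + ½ρv₂², so v₂² = v₁² + 2(P₁ − P₂)/ρ.
v₂ = √(1.07² + 2·3320/1000) = √(1.14 + 6.64) = 2.79 m/s.

v₂ = 2.79 m/s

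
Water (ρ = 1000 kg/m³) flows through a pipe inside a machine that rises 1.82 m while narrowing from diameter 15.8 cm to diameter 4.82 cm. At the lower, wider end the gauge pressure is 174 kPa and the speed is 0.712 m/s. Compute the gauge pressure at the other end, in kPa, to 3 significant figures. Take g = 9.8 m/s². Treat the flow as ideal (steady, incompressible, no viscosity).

127 kPa

By continuity, v₂ = v₁·A₁/A₂ = 0.712·(196/18.2) = 7.65 m/s.
Applying Bernoulli between the two ends and solving for P₂: P₂ = P₁ + ½ρ(v₁² − v₂²) − ρgΔh.
P₂ = 174000 + ½·1000·(0.712² − 7.65²) − 1000·9.8·(+1.82) = 174000 + (-29000) − (17800) = 127000 Pa.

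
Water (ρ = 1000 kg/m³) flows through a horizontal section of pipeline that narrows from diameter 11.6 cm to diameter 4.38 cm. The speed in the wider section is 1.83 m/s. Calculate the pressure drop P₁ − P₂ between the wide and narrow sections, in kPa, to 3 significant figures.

By continuity, v₂ = v₁·A₁/A₂ = 1.83·(106/15.1) = 12.8 m/s.
Along the horizontal streamline, P + ½ρv² is constant.
P₁ − P₂ = ½·1000·(12.8² − 1.83²) = ½·1000·161 = 80700 Pa.

ΔP ≈ 80.7 kPa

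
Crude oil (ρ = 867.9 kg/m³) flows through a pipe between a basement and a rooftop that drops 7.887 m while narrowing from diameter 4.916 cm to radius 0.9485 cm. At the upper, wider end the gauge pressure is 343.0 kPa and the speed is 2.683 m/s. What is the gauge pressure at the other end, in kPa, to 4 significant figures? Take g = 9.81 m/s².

P₂ = 272.4 kPa

By continuity, v₂ = v₁·A₁/A₂ = 2.683·(18.98/2.826) = 18.02 m/s.
Bernoulli: P₁ + ½ρv₁² + ρg h₁ = P₂ + ½ρv₂² + ρg h₂, so P₂ = P₁ + ½ρ(v₁² − v₂²) − ρg(h₂ − h₁).
P₂ = 343000 + ½·867.9·(2.683² − 18.02²) − 867.9·9.81·(−7.887) = 343000 + (-137800) − (-67150) = 272400 Pa.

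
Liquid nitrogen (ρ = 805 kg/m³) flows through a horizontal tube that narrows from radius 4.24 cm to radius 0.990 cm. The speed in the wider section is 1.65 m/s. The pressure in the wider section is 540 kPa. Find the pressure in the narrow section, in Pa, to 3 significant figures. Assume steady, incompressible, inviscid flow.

P₂ ≈ 172000 Pa

Mass conservation (A₁v₁ = A₂v₂) gives v₂ = 1.65 × 56.5/3.08 = 30.3 m/s.
Along the horizontal streamline, P + ½ρv² is constant.
P₂ = P₁ − ½ρ(v₂² − v₁²) = 540000 − ½·805·(30.3² − 1.65²) = 540000 − 368000 = 172000 Pa.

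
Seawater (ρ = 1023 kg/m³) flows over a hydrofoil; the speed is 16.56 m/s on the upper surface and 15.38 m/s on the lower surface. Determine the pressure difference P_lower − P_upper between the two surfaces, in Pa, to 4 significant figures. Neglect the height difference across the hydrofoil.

ΔP ≈ 19280 Pa

The pressure is lower where the speed is higher: ΔP = ½ρ(v_up² − v_low²).
ΔP = ½·1023·(16.56² − 15.38²) = 19280 Pa.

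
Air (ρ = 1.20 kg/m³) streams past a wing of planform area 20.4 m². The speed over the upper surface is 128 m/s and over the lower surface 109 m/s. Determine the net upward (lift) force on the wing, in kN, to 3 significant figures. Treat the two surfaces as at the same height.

F ≈ 55.1 kN

With equal heights on the two surfaces, Bernoulli gives P_lower − P_upper = ½ρ(v_upper² − v_lower²).
ΔP = ½·1.20·(128² − 109²) = 2700 Pa.
Lift = ΔP · A = 2700 × 20.4 = 55100 N.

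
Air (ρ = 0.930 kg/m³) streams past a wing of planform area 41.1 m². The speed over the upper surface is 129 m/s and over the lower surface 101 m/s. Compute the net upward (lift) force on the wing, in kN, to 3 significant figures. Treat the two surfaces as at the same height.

From P + ½ρv² = const at equal height, P_low − P_up = ½ρ(v_up² − v_low²).
ΔP = ½·0.930·(129² − 101²) = 2990 Pa.
Lift = ΔP · A = 2990 × 41.1 = 123000 N.

F ≈ 123 kN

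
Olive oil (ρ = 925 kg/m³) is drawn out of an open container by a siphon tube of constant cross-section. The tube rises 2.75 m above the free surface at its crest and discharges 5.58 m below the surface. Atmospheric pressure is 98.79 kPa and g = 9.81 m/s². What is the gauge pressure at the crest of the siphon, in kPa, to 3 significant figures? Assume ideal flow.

-75.6 kPa

The outlet speed comes from Torricelli: v = √(2g·5.58) = 10.5 m/s.
The bore is uniform, so the speed at the crest is the same v. Bernoulli surface→crest: P_atm = P_top + ½ρv² + ρg·h_top.
P_top = 98790 − ½·925·10.5² − 925·9.81·2.75 = 23200 Pa. So P_gauge = P_top − P_atm = -75600 Pa.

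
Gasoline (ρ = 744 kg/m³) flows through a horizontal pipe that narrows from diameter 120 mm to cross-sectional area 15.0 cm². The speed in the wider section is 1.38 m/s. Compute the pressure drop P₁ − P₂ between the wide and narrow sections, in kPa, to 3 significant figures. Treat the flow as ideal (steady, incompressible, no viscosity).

Continuity gives A₁v₁ = A₂v₂, so v₂ = (113 cm²)/(15.0 cm²) × 1.38 m/s = 10.4 m/s.
Along the horizontal streamline, P + ½ρv² is constant.
P₁ − P₂ = ½·744·(10.4² − 1.38²) = ½·744·106 = 39600 Pa.

ΔP = 39.6 kPa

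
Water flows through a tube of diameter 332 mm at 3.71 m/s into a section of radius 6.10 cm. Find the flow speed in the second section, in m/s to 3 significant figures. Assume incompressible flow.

v₂ = 27.5 m/s

Mass conservation (A₁v₁ = A₂v₂) gives v₂ = 3.71 × 866/117 = 27.5 m/s.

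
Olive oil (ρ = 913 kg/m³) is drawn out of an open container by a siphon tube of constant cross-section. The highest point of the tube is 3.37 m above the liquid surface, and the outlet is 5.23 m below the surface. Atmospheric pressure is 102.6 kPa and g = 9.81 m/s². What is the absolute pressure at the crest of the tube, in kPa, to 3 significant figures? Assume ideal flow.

P_top ≈ 25.6 kPa

The outlet speed comes from Torricelli: v = √(2g·5.23) = 10.1 m/s.
Continuity keeps v the same throughout the tube; from surface to crest, P_atm + 0 = P_top + ½ρv² + ρg·h_top.
P_top = 102600 − ½·913·10.1² − 913·9.81·3.37 = 25600 Pa.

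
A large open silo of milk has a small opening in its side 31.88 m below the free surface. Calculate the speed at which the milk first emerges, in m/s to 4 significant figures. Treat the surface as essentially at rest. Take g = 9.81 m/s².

v ≈ 25.01 m/s

The surface is effectively still and both ends are open, so ½v² = gh and v = √(2·9.81·31.88) = 25.01 m/s.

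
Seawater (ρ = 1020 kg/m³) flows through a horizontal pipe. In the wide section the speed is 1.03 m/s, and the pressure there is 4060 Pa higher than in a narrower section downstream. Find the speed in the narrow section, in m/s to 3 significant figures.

With h₁ = h₂, rearranging Bernoulli gives v₂ = √(v₁² + 2ΔP/ρ).
v₂ = √(1.03² + 2·4060/1020) = √(1.06 + 7.96) = 3.00 m/s.

v₂ ≈ 3.00 m/s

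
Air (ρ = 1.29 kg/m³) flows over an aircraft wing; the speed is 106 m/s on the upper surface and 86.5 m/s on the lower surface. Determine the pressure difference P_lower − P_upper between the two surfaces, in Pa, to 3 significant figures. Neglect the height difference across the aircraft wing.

ΔP ≈ 2420 Pa

Bernoulli (same height): P_lower − P_upper = ½ρ(v_upper² − v_lower²).
ΔP = ½·1.29·(106² − 86.5²) = 2420 Pa.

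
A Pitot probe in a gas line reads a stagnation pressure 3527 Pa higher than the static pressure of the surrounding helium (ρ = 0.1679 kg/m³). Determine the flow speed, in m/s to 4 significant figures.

v ≈ 205.0 m/s

Bernoulli between the free stream and the stagnation point: ½ρv² = P_stag − P_static.
v = √(2ΔP/ρ) = √(2·3527/0.1679) = 205.0 m/s.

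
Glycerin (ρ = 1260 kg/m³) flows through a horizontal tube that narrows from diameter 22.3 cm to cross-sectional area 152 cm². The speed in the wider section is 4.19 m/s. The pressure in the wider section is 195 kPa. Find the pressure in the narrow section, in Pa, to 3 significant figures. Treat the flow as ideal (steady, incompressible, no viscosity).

P₂ ≈ 133000 Pa

The volume flow rate is constant, so v₂ = (A₁/A₂)v₁ = (391/152)·4.19 = 10.8 m/s.
Along the horizontal streamline, P + ½ρv² is constant.
P₂ = P₁ − ½ρ(v₂² − v₁²) = 195000 − ½·1260·(10.8² − 4.19²) = 195000 − 62000 = 133000 Pa.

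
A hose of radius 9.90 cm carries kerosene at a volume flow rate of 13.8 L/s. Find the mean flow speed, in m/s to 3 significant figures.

Q = 13.8 L/s = 0.0138 m³/s.
v = Q/A = 0.0138 / 0.0308 = 0.448 m/s.

v ≈ 0.448 m/s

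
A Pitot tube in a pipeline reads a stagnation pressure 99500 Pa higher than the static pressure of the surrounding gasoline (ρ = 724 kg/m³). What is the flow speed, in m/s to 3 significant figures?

v = 16.6 m/s

Bernoulli between the free stream and the stagnation point: ½ρv² = P_stag − P_static.
v = √(2ΔP/ρ) = √(2·99500/724) = 16.6 m/s.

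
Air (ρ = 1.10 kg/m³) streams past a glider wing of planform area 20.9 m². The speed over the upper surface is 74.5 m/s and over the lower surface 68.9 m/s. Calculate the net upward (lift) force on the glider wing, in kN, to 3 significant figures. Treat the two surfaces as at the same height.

The faster flow above has the lower pressure; Bernoulli (same height) gives ΔP = ½ρ(v_up² − v_low²).
ΔP = ½·1.10·(74.5² − 68.9²) = 442 Pa.
Lift = ΔP · A = 442 × 20.9 = 9230 N.

F ≈ 9.23 kN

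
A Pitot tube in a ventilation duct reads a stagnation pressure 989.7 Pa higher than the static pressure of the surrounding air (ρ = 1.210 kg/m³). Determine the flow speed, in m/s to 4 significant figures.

40.45 m/s

The dynamic pressure equals the rise in static pressure at the stagnation point: ΔP = ½ρv².
v = √(2ΔP/ρ) = √(2·989.7/1.210) = 40.45 m/s.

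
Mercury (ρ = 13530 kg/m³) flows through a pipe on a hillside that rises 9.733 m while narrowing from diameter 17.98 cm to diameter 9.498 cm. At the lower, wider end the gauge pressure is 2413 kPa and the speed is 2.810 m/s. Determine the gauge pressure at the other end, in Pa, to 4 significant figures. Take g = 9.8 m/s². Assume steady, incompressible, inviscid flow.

P₂ ≈ 489900 Pa

By continuity, v₂ = v₁·A₁/A₂ = 2.810·(253.9/70.85) = 10.07 m/s.
Bernoulli: P₁ + ½ρv₁² + ρg h₁ = P₂ + ½ρv₂² + ρg h₂, so P₂ = P₁ + ½ρ(v₁² − v₂²) − ρg(h₂ − h₁).
P₂ = 2413000 + ½·13530·(2.810² − 10.07²) − 13530·9.8·(+9.733) = 2413000 + (-632600) − (1291000) = 489900 Pa.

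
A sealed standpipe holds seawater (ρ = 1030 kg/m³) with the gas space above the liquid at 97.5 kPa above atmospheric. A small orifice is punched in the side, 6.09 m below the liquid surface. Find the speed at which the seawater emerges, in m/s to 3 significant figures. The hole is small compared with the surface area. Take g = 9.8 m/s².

17.6 m/s

Take point 1 at the surface (v₁ ≈ 0) and point 2 at the hole (at atmospheric pressure). Bernoulli: P₁ + ρg h = P_atm + ½ρv₂².
With P₁ − P_atm = 97500 Pa, v₂ = √(2gh + 2ΔP/ρ) = √(2·9.8·6.09 + 2·97500/1030) = 17.6 m/s.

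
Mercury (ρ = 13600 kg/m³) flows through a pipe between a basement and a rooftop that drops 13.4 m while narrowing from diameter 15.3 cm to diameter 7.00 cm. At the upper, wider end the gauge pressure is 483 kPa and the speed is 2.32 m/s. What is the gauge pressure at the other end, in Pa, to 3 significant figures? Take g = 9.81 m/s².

P₂ = 1470000 Pa

By continuity, v₂ = v₁·A₁/A₂ = 2.32·(184/38.5) = 11.1 m/s.
Bernoulli: P₁ + ½ρv₁² + ρg h₁ = P₂ + ½ρv₂² + ρg h₂, so P₂ = P₁ + ½ρ(v₁² − v₂²) − ρg(h₂ − h₁).
P₂ = 483000 + ½·13600·(2.32² − 11.1²) − 13600·9.81·(−13.4) = 483000 + (-799000) − (-1790000) = 1470000 Pa.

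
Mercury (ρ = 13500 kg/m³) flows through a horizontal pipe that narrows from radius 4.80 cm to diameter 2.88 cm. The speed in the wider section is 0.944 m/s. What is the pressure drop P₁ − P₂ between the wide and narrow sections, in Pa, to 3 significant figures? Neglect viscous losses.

ΔP ≈ 737000 Pa

Continuity gives A₁v₁ = A₂v₂, so v₂ = (72.4 cm²)/(6.51 cm²) × 0.944 m/s = 10.5 m/s.
The pipe is horizontal, so Bernoulli reduces to P₁ + ½ρv₁² = P₂ + ½ρv₂².
P₁ − P₂ = ½·13500·(10.5² − 0.944²) = ½·13500·109 = 737000 Pa.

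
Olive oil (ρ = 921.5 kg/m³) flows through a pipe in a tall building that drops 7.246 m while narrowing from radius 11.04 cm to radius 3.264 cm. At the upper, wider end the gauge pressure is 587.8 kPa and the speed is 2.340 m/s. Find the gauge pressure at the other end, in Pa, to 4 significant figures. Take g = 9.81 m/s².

325600 Pa

Mass conservation (A₁v₁ = A₂v₂) gives v₂ = 2.340 × 382.9/33.47 = 26.77 m/s.
Bernoulli: P₁ + ½ρv₁² + ρg h₁ = P₂ + ½ρv₂² + ρg h₂, so P₂ = P₁ + ½ρ(v₁² − v₂²) − ρg(h₂ − h₁).
P₂ = 587800 + ½·921.5·(2.340² − 26.77²) − 921.5·9.81·(−7.246) = 587800 + (-327700) − (-65500) = 325600 Pa.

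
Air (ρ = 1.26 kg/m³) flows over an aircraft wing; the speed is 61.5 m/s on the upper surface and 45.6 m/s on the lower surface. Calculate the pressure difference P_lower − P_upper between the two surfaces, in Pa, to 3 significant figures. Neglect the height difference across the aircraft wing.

ΔP ≈ 1070 Pa

The pressure is lower where the speed is higher: ΔP = ½ρ(v_up² − v_low²).
ΔP = ½·1.26·(61.5² − 45.6²) = 1070 Pa.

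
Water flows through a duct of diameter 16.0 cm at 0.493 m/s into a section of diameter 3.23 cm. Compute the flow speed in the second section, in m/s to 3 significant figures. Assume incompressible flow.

v₂ ≈ 12.1 m/s

By continuity, v₂ = v₁·A₁/A₂ = 0.493·(201/8.19) = 12.1 m/s.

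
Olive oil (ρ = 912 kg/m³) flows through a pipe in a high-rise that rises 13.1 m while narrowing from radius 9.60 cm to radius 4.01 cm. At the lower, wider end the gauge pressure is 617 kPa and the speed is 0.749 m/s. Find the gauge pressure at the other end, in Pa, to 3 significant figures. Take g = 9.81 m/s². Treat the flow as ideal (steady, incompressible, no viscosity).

Mass conservation (A₁v₁ = A₂v₂) gives v₂ = 0.749 × 290/50.5 = 4.29 m/s.
Applying Bernoulli between the two ends and solving for P₂: P₂ = P₁ + ½ρ(v₁² − v₂²) − ρgΔh.
P₂ = 617000 + ½·912·(0.749² − 4.29²) − 912·9.81·(+13.1) = 617000 + (-8150) − (117000) = 492000 Pa.

P₂ = 492000 Pa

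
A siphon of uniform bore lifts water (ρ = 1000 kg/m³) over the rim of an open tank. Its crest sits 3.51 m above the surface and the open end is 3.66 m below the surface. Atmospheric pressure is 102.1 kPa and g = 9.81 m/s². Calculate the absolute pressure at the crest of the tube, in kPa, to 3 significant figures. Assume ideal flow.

P_top ≈ 31.8 kPa

From the surface to the outlet (both open to atmosphere, surface at rest): v = √(2g·h_out) = √(2·9.81·3.66) = 8.47 m/s.
The bore is uniform, so the speed at the crest is the same v. Bernoulli surface→crest: P_atm = P_top + ½ρv² + ρg·h_top.
P_top = 102100 − ½·1000·8.47² − 1000·9.81·3.51 = 31800 Pa.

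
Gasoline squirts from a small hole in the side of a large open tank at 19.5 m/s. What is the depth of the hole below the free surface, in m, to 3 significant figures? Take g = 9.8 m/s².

h ≈ 19.4 m

Torricelli: v = √(2gh), so h = v²/(2g).
h = 19.5²/(2·9.8) = 380/19.60 = 19.4 m.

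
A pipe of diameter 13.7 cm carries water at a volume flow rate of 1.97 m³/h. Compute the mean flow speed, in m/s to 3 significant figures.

v ≈ 0.0371 m/s

Q = 1.97 m³/h = 0.000547 m³/s.
v = Q/A = 0.000547 / 0.0147 = 0.0371 m/s.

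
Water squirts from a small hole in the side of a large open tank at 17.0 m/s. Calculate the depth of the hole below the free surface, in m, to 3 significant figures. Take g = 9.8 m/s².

14.7 m

For a small hole in a large open tank, ½v² = gh, giving h = v²/(2g).
h = 17.0²/(2·9.8) = 289/19.60 = 14.7 m.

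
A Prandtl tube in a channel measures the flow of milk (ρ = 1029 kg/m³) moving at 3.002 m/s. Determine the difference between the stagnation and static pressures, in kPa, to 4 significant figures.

ΔP ≈ 4.637 kPa

Bernoulli between the free stream and the stagnation point: ½ρv² = P_stag − P_static.
ΔP = ½·1029·3.002² = 4637 Pa.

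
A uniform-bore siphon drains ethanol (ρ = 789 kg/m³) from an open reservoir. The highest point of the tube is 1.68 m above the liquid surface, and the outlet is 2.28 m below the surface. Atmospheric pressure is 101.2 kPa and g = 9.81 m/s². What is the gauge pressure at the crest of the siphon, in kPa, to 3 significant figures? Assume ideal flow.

The outlet speed comes from Torricelli: v = √(2g·2.28) = 6.69 m/s.
Continuity keeps v the same throughout the tube; from surface to crest, P_atm + 0 = P_top + ½ρv² + ρg·h_top.
P_top = 101200 − ½·789·6.69² − 789·9.81·1.68 = 70500 Pa. So P_gauge = P_top − P_atm = -30700 Pa.

-30.7 kPa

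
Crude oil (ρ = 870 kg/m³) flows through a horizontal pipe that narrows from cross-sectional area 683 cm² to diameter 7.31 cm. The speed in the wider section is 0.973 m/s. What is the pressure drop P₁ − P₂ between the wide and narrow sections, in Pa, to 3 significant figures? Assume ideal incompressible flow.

109000 Pa

Continuity gives A₁v₁ = A₂v₂, so v₂ = (683 cm²)/(42.0 cm²) × 0.973 m/s = 15.8 m/s.
The pipe is horizontal, so Bernoulli reduces to P₁ + ½ρv₁² = P₂ + ½ρv₂².
P₁ − P₂ = ½·870·(15.8² − 0.973²) = ½·870·250 = 109000 Pa.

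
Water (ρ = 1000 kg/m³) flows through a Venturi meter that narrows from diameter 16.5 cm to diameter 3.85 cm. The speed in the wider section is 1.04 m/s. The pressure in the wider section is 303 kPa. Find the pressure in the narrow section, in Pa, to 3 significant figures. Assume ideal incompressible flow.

By continuity, v₂ = v₁·A₁/A₂ = 1.04·(214/11.6) = 19.1 m/s.
With no height change, Bernoulli's equation is P₁ + ½ρv₁² = P₂ + ½ρv₂².
P₂ = P₁ − ½ρ(v₂² − v₁²) = 303000 − ½·1000·(19.1² − 1.04²) = 303000 − 182000 = 121000 Pa.

P₂ = 121000 Pa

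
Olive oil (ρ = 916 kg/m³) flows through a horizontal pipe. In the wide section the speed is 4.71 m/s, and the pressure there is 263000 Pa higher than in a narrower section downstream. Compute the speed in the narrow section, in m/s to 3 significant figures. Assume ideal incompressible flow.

Along the level pipe P + ½ρv² is conserved, hence v₂² = v₁² + 2(P₁ − P₂)/ρ.
v₂ = √(4.71² + 2·263000/916) = √(22.2 + 574) = 24.4 m/s.

v₂ = 24.4 m/s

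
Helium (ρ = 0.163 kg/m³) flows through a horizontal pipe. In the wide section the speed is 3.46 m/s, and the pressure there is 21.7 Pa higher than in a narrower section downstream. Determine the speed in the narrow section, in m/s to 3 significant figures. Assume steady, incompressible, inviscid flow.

Along the level pipe P + ½ρv² is conserved, hence v₂² = v₁² + 2(P₁ − P₂)/ρ.
v₂ = √(3.46² + 2·21.7/0.163) = √(12.0 + 266) = 16.7 m/s.

v₂ ≈ 16.7 m/s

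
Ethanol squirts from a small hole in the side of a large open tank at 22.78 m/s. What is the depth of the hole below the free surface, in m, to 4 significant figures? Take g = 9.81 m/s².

Torricelli: v = √(2gh), so h = v²/(2g).
h = 22.78²/(2·9.81) = 518.9/19.62 = 26.45 m.

26.45 m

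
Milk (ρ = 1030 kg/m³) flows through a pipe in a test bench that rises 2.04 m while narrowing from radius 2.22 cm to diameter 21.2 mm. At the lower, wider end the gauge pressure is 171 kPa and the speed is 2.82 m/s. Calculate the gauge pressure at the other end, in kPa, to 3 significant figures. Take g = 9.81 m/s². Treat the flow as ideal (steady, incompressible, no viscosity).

75.7 kPa

By continuity, v₂ = v₁·A₁/A₂ = 2.82·(15.5/3.53) = 12.4 m/s.
Applying Bernoulli between the two ends and solving for P₂: P₂ = P₁ + ½ρ(v₁² − v₂²) − ρgΔh.
P₂ = 171000 + ½·1030·(2.82² − 12.4²) − 1030·9.81·(+2.04) = 171000 + (-74700) − (20600) = 75700 Pa.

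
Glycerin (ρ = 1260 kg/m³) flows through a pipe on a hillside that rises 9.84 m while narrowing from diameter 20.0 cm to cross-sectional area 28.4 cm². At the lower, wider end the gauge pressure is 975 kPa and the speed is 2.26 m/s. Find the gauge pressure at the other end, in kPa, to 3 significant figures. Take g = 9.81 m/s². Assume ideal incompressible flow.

By continuity, v₂ = v₁·A₁/A₂ = 2.26·(314/28.4) = 25.0 m/s.
Applying Bernoulli between the two ends and solving for P₂: P₂ = P₁ + ½ρ(v₁² − v₂²) − ρgΔh.
P₂ = 975000 + ½·1260·(2.26² − 25.0²) − 1260·9.81·(+9.84) = 975000 + (-391000) − (122000) = 463000 Pa.

463 kPa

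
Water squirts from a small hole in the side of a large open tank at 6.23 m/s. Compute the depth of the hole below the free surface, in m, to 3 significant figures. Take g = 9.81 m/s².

h ≈ 1.98 m

For a small hole in a large open tank, ½v² = gh, giving h = v²/(2g).
h = 6.23²/(2·9.81) = 38.8/19.62 = 1.98 m.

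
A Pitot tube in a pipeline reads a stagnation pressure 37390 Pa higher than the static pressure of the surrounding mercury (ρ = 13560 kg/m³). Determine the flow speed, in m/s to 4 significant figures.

v = 2.348 m/s

The dynamic pressure equals the rise in static pressure at the stagnation point: ΔP = ½ρv².
v = √(2ΔP/ρ) = √(2·37390/13560) = 2.348 m/s.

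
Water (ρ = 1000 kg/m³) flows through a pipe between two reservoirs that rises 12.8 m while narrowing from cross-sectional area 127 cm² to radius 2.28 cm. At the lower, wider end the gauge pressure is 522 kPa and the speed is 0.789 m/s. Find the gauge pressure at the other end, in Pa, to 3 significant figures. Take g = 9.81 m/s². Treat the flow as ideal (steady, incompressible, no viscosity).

Continuity gives A₁v₁ = A₂v₂, so v₂ = (127 cm²)/(16.3 cm²) × 0.789 m/s = 6.14 m/s.
Energy conservation along the streamline gives P₂ = P₁ − ½ρ(v₂² − v₁²) − ρg(h₂ − h₁).
P₂ = 522000 + ½·1000·(0.789² − 6.14²) − 1000·9.81·(+12.8) = 522000 + (-18500) − (126000) = 378000 Pa.

P₂ ≈ 378000 Pa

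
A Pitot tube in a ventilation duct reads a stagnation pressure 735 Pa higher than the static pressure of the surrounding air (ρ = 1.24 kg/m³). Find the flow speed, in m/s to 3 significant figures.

The dynamic pressure equals the rise in static pressure at the stagnation point: ΔP = ½ρv².
v = √(2ΔP/ρ) = √(2·735/1.24) = 34.4 m/s.

v = 34.4 m/s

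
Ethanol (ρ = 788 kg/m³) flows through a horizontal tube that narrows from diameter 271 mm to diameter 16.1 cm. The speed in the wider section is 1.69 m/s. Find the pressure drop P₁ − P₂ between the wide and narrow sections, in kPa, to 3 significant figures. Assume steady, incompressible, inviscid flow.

Mass conservation (A₁v₁ = A₂v₂) gives v₂ = 1.69 × 577/204 = 4.79 m/s.
With no height change, Bernoulli's equation is P₁ + ½ρv₁² = P₂ + ½ρv₂².
P₁ − P₂ = ½·788·(4.79² − 1.69²) = ½·788·20.1 = 7910 Pa.

ΔP ≈ 7.91 kPa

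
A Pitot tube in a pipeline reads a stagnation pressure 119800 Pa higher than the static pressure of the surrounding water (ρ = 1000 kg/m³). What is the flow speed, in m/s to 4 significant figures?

v ≈ 15.48 m/s

The dynamic pressure equals the rise in static pressure at the stagnation point: ΔP = ½ρv².
v = √(2ΔP/ρ) = √(2·119800/1000) = 15.48 m/s.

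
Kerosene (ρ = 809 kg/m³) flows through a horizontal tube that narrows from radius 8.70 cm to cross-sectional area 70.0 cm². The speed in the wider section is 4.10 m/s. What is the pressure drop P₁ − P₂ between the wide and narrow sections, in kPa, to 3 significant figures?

Mass conservation (A₁v₁ = A₂v₂) gives v₂ = 4.10 × 238/70.0 = 13.9 m/s.
Along the horizontal streamline, P + ½ρv² is constant.
P₁ − P₂ = ½·809·(13.9² − 4.10²) = ½·809·177 = 71700 Pa.

71.7 kPa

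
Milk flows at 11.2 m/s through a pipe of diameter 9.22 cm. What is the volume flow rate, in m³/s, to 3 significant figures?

Q = A·v = 0.00668 m² × 11.2 m/s = 0.0748 m³/s.

Q = 0.0748 m³/s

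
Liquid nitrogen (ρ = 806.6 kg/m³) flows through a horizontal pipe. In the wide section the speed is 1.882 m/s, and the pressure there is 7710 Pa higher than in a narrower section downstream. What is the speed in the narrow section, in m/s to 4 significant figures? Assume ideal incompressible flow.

With h₁ = h₂, rearranging Bernoulli gives v₂ = √(v₁² + 2ΔP/ρ).
v₂ = √(1.882² + 2·7710/806.6) = √(3.542 + 19.12) = 4.760 m/s.

v₂ = 4.760 m/s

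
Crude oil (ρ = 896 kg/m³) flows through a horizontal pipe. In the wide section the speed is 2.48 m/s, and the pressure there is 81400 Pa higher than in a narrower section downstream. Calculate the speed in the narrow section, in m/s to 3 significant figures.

v₂ ≈ 13.7 m/s

Along the level pipe P + ½ρv² is conserved, hence v₂² = v₁² + 2(P₁ − P₂)/ρ.
v₂ = √(2.48² + 2·81400/896) = √(6.15 + 182) = 13.7 m/s.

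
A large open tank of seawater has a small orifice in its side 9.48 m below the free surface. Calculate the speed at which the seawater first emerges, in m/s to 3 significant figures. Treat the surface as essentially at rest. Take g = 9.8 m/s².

Bernoulli from surface to hole (P equal, v_surface ≈ 0): v = √(2gh) = √(2×9.8×9.48) = 13.6 m/s.

v ≈ 13.6 m/s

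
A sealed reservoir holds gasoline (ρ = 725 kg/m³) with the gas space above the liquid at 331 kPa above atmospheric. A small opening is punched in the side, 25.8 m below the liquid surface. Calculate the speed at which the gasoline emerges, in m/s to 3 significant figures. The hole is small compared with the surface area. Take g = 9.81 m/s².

Take point 1 at the surface (v₁ ≈ 0) and point 2 at the hole (at atmospheric pressure). Bernoulli: P₁ + ρg h = P_atm + ½ρv₂².
With P₁ − P_atm = 331000 Pa, v₂ = √(2gh + 2ΔP/ρ) = √(2·9.81·25.8 + 2·331000/725) = 37.7 m/s.

v ≈ 37.7 m/s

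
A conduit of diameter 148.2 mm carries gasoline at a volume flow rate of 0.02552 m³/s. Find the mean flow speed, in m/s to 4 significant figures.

v = 1.479 m/s

Q = 0.02552 m³/s = 0.02552 m³/s.
v = Q/A = 0.02552 / 0.01725 = 1.479 m/s.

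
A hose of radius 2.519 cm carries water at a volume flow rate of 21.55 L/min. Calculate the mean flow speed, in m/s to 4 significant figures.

Q = 21.55 L/min = 0.0003592 m³/s.
v = Q/A = 0.0003592 / 0.001993 = 0.1802 m/s.

0.1802 m/s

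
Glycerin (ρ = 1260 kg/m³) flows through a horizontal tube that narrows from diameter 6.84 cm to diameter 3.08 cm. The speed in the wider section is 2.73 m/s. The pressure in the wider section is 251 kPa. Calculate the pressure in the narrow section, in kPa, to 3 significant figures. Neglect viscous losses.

By continuity, v₂ = v₁·A₁/A₂ = 2.73·(36.7/7.45) = 13.5 m/s.
Bernoulli (h₁ = h₂): P₁ − P₂ = ½ρ(v₂² − v₁²).
P₂ = P₁ − ½ρ(v₂² − v₁²) = 251000 − ½·1260·(13.5² − 2.73²) = 251000 − 110000 = 141000 Pa.

141 kPa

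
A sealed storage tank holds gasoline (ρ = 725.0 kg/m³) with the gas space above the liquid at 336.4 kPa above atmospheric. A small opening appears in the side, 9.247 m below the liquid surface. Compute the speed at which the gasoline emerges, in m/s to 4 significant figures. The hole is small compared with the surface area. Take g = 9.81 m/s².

Take point 1 at the surface (v₁ ≈ 0) and point 2 at the hole (at atmospheric pressure). Bernoulli: P₁ + ρg h = P_atm + ½ρv₂².
With P₁ − P_atm = 336400 Pa, v₂ = √(2gh + 2ΔP/ρ) = √(2·9.81·9.247 + 2·336400/725.0) = 33.31 m/s.

33.31 m/s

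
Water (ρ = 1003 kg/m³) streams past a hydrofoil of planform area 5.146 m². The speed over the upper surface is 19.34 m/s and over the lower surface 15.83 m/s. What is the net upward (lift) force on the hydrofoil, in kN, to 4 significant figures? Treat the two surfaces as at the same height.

F = 318.6 kN

With equal heights on the two surfaces, Bernoulli gives P_lower − P_upper = ½ρ(v_upper² − v_lower²).
ΔP = ½·1003·(19.34² − 15.83²) = 61910 Pa.
Lift = ΔP · A = 61910 × 5.146 = 318600 N.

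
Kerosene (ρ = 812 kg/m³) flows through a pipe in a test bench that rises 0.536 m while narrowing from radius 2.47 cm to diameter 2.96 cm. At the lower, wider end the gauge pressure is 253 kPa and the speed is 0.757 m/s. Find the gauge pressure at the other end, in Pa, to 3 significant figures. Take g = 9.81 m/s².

P₂ = 247000 Pa

Continuity gives A₁v₁ = A₂v₂, so v₂ = (19.2 cm²)/(6.88 cm²) × 0.757 m/s = 2.11 m/s.
Applying Bernoulli between the two ends and solving for P₂: P₂ = P₁ + ½ρ(v₁² − v₂²) − ρgΔh.
P₂ = 253000 + ½·812·(0.757² − 2.11²) − 812·9.81·(+0.536) = 253000 + (-1570) − (4270) = 247000 Pa.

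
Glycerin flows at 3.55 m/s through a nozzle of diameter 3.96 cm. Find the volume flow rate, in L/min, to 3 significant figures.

Q = A·v = 0.00123 m² × 3.55 m/s = 0.00437 m³/s.
Converting: 0.00437 m³/s × 60000 = 262 L/min.

Q ≈ 262 L/min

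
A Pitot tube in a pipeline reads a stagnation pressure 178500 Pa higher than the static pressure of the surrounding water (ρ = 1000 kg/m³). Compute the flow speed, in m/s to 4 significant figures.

18.89 m/s

The dynamic pressure equals the rise in static pressure at the stagnation point: ΔP = ½ρv².
v = √(2ΔP/ρ) = √(2·178500/1000) = 18.89 m/s.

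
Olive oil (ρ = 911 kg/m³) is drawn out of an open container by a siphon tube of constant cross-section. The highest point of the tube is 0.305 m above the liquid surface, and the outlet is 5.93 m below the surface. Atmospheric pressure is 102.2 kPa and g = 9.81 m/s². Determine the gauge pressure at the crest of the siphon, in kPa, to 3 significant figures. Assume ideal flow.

From the surface to the outlet (both open to atmosphere, surface at rest): v = √(2g·h_out) = √(2·9.81·5.93) = 10.8 m/s.
With constant cross-section the crest speed equals v; applying Bernoulli from the surface up to the crest, P_top = P_atm − ½ρv² − ρg·h_top.
P_top = 102200 − ½·911·10.8² − 911·9.81·0.305 = 46500 Pa. So P_gauge = P_top − P_atm = -55700 Pa.

P_gauge ≈ -55.7 kPa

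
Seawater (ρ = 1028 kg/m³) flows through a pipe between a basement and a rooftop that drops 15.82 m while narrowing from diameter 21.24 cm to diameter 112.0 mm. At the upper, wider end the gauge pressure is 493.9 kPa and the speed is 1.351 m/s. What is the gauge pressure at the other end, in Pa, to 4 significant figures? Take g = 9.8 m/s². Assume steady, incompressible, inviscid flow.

P₂ = 642100 Pa

By continuity, v₂ = v₁·A₁/A₂ = 1.351·(354.3/98.52) = 4.859 m/s.
Energy conservation along the streamline gives P₂ = P₁ − ½ρ(v₂² − v₁²) − ρg(h₂ − h₁).
P₂ = 493900 + ½·1028·(1.351² − 4.859²) − 1028·9.8·(−15.82) = 493900 + (-11200) − (-159400) = 642100 Pa.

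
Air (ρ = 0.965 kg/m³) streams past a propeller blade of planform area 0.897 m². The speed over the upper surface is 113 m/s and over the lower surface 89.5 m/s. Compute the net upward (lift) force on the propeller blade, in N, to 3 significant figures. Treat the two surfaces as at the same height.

F = 2060 N

The faster flow above has the lower pressure; Bernoulli (same height) gives ΔP = ½ρ(v_up² − v_low²).
ΔP = ½·0.965·(113² − 89.5²) = 2300 Pa.
Lift = ΔP · A = 2300 × 0.897 = 2060 N.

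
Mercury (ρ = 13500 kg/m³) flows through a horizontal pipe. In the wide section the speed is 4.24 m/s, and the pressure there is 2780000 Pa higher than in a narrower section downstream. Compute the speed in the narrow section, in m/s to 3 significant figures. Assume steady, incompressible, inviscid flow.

v₂ ≈ 20.7 m/s

Horizontal Bernoulli: P₁ + ½ρv₁² = P₂ + ½ρv₂², so v₂² = v₁² + 2(P₁ − P₂)/ρ.
v₂ = √(4.24² + 2·2780000/13500) = √(18.0 + 412) = 20.7 m/s.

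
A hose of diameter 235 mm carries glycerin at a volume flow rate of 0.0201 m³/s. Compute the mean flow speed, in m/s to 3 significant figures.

Q = 0.0201 m³/s = 0.0201 m³/s.
v = Q/A = 0.0201 / 0.0434 = 0.463 m/s.

v ≈ 0.463 m/s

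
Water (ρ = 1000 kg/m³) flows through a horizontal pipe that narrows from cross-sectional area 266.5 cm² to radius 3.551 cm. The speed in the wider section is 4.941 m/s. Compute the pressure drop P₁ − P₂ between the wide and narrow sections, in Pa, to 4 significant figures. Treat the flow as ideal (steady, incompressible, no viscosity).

ΔP ≈ 540200 Pa

The volume flow rate is constant, so v₂ = (A₁/A₂)v₁ = (266.5/39.61)·4.941 = 33.24 m/s.
With no height change, Bernoulli's equation is P₁ + ½ρv₁² = P₂ + ½ρv₂².
P₁ − P₂ = ½·1000·(33.24² − 4.941²) = ½·1000·1080 = 540200 Pa.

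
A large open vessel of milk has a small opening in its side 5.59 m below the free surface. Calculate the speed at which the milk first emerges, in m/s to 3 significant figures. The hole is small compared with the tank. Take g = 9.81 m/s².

v ≈ 10.5 m/s

Bernoulli from surface to hole (P equal, v_surface ≈ 0): v = √(2gh) = √(2×9.81×5.59) = 10.5 m/s.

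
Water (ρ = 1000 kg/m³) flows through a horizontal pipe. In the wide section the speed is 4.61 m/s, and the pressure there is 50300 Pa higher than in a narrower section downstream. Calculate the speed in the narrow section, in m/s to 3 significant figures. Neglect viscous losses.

Horizontal Bernoulli: P₁ + ½ρv₁² = P₂ + ½ρv₂², so v₂² = v₁² + 2(P₁ − P₂)/ρ.
v₂ = √(4.61² + 2·50300/1000) = √(21.3 + 101) = 11.0 m/s.

v₂ = 11.0 m/s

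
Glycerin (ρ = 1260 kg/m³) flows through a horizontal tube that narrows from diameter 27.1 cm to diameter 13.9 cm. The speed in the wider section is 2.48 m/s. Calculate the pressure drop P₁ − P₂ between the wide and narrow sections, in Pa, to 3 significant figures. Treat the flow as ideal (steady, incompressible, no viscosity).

ΔP = 52100 Pa

Mass conservation (A₁v₁ = A₂v₂) gives v₂ = 2.48 × 577/152 = 9.43 m/s.
The pipe is horizontal, so Bernoulli reduces to P₁ + ½ρv₁² = P₂ + ½ρv₂².
P₁ − P₂ = ½·1260·(9.43² − 2.48²) = ½·1260·82.7 = 52100 Pa.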